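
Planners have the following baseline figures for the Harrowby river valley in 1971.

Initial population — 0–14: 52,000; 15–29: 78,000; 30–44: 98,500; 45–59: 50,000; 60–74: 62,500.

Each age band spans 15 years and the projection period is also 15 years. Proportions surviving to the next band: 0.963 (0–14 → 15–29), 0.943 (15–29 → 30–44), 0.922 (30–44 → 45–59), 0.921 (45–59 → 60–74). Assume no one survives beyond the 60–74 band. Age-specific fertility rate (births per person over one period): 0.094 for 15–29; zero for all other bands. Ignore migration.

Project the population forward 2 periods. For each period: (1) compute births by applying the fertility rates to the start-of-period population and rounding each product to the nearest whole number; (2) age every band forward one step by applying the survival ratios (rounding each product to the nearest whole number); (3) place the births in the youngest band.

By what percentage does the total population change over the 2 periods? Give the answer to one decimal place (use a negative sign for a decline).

-38.3

[period 1]
Births: 78000 × 0.094 = 7332
15–29: 52000 × 0.963 = 50076
30–44: 78000 × 0.943 = 73554
45–59: 98500 × 0.922 = 90817
60–74: 50000 × 0.921 = 46050
→ [7332, 50076, 73554, 90817, 46050]
[period 2]
Births: 50076 × 0.094 = 4707
15–29: 7332 × 0.963 = 7061
30–44: 50076 × 0.943 = 47222
45–59: 73554 × 0.922 = 67817
60–74: 90817 × 0.921 = 83642
→ [4707, 7061, 47222, 67817, 83642]
Total: 341000 → 210449; change = -130551; percentage change = -38.3%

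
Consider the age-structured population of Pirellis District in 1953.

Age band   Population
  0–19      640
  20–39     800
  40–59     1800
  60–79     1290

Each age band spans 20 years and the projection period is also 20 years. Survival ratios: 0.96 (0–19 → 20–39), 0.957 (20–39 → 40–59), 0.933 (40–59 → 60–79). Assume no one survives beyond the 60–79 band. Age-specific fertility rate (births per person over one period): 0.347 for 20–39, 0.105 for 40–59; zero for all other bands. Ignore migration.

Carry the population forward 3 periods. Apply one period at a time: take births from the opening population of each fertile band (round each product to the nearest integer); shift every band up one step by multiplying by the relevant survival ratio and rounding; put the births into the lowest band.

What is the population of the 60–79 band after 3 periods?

Period 1.
Births: 800 × 0.347 = 278 ; 1800 × 0.105 = 189 — total 467
20–39: 640 × 0.96 = 614
40–59: 800 × 0.957 = 766
60–79: 1800 × 0.933 = 1679
End of period: [467, 614, 766, 1679]
Period 2.
Births: 614 × 0.347 = 213 ; 766 × 0.105 = 80 — total 293
20–39: 467 × 0.96 = 448
40–59: 614 × 0.957 = 588
60–79: 766 × 0.933 = 715
End of period: [293, 448, 588, 715]
Period 3.
Births: 448 × 0.347 = 155 ; 588 × 0.105 = 62 — total 217
20–39: 293 × 0.96 = 281
40–59: 448 × 0.957 = 429
60–79: 588 × 0.933 = 549
End of period: [217, 281, 429, 549]

549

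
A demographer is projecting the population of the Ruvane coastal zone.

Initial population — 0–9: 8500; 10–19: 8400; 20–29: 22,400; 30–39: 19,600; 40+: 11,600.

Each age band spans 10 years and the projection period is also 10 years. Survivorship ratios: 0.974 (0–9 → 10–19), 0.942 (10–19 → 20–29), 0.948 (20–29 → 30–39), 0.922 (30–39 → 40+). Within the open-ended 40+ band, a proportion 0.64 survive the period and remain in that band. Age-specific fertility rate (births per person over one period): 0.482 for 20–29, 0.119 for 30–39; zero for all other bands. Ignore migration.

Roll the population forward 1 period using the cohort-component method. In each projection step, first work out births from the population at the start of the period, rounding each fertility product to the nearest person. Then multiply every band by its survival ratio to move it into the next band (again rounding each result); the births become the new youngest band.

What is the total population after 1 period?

Numbering the groups 1..5 from youngest to oldest:
[period 1]
Births: 22400 × 0.482 = 10797  |  19600 × 0.119 = 2332 → 13129
Group 2: 8500 × 0.974 = 8279
Group 3: 8400 × 0.942 = 7913
Group 4: 22400 × 0.948 = 21235
Group 5: 19600 × 0.922 + 11600 × 0.64 = 18071 + 7424 = 25495
Population now: 0–9=13129, 10–19=8279, 20–29=7913, 30–39=21235, 40+=25495
Total after period 1: 13129 + 8279 + 7913 + 21235 + 25495 = 76051

76051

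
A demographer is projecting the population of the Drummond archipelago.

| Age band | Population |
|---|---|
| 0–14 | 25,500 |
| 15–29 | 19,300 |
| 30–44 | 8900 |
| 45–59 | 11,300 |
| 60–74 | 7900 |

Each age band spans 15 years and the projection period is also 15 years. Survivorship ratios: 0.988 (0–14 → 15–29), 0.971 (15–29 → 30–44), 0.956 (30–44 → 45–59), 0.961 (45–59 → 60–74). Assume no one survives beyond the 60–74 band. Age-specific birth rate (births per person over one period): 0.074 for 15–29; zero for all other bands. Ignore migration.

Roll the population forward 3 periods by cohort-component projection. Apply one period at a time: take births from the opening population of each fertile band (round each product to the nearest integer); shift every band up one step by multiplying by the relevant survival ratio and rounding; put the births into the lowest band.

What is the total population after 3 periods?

Period 1.
Births: 19300 * 0.074 = 1428
15–29: 25500 * 0.988 = 25194
30–44: 19300 * 0.971 = 18740
45–59: 8900 * 0.956 = 8508
60–74: 11300 * 0.961 = 10859
Population now: 0–14=1428, 15–29=25194, 30–44=18740, 45–59=8508, 60–74=10859
Period 2.
Births: 25194 * 0.074 = 1864
15–29: 1428 * 0.988 = 1411
30–44: 25194 * 0.971 = 24463
45–59: 18740 * 0.956 = 17915
60–74: 8508 * 0.961 = 8176
Population now: 0–14=1864, 15–29=1411, 30–44=24463, 45–59=17915, 60–74=8176
Period 3.
Births: 1411 * 0.074 = 104
15–29: 1864 * 0.988 = 1842
30–44: 1411 * 0.971 = 1370
45–59: 24463 * 0.956 = 23387
60–74: 17915 * 0.961 = 17216
Population now: 0–14=104, 15–29=1842, 30–44=1370, 45–59=23387, 60–74=17216
Total after period 3: 104 + 1842 + 1370 + 23387 + 17216 = 43919

43919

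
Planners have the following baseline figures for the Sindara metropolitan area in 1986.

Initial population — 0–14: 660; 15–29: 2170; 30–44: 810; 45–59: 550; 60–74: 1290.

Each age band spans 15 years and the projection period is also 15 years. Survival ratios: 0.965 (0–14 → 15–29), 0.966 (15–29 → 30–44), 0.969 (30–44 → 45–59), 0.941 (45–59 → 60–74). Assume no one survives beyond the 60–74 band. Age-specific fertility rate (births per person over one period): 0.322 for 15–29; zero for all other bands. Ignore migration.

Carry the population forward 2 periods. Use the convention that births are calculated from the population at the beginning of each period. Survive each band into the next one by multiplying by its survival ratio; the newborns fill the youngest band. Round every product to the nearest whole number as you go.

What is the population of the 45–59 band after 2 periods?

Numbering the groups 1..5 from youngest to oldest:
Period 1.
Births: 2170 * 0.322 = 699
Group 2: 660 * 0.965 = 637
Group 3: 2170 * 0.966 = 2096
Group 4: 810 * 0.969 = 785
Group 5: 550 * 0.941 = 518
→ [699, 637, 2096, 785, 518]
Period 2.
Births: 637 * 0.322 = 205
Group 2: 699 * 0.965 = 675
Group 3: 637 * 0.966 = 615
Group 4: 2096 * 0.969 = 2031
Group 5: 785 * 0.941 = 739
→ [205, 675, 615, 2031, 739]

2031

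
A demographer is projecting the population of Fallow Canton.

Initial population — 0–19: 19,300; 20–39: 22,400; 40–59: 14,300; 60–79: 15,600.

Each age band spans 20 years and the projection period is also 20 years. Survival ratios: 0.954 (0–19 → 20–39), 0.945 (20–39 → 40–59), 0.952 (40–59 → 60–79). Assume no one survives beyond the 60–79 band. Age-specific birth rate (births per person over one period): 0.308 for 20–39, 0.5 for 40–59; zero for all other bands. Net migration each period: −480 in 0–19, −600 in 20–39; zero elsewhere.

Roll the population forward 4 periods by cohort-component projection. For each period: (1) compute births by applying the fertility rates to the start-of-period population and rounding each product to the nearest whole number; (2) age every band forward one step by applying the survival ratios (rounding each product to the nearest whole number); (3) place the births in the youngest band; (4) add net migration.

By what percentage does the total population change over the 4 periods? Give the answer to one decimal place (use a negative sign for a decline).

-37.2

(Bands numbered youngest = 1 to oldest = 4.)
After projecting period 1:
Births: 22400 * 0.308 = 6899, 14300 * 0.5 = 7150 ⇒ total 14049
Band 2: 19300 * 0.954 = 18412
Band 3: 22400 * 0.945 = 21168
Band 4: 14300 * 0.952 = 13614
Net migration: Band 1 − 480 → 13569; Band 2 − 600 → 17812
Giving 13569 / 17812 / 21168 / 13614.
After projecting period 2:
Births: 17812 * 0.308 = 5486, 21168 * 0.5 = 10584 ⇒ total 16070
Band 2: 13569 * 0.954 = 12945
Band 3: 17812 * 0.945 = 16832
Band 4: 21168 * 0.952 = 20152
Net migration: Band 1 − 480 → 15590; Band 2 − 600 → 12345
Giving 15590 / 12345 / 16832 / 20152.
After projecting period 3:
Births: 12345 * 0.308 = 3802, 16832 * 0.5 = 8416 ⇒ total 12218
Band 2: 15590 * 0.954 = 14873
Band 3: 12345 * 0.945 = 11666
Band 4: 16832 * 0.952 = 16024
Net migration: Band 1 − 480 → 11738; Band 2 − 600 → 14273
Giving 11738 / 14273 / 11666 / 16024.
After projecting period 4:
Births: 14273 * 0.308 = 4396, 11666 * 0.5 = 5833 ⇒ total 10229
Band 2: 11738 * 0.954 = 11198
Band 3: 14273 * 0.945 = 13488
Band 4: 11666 * 0.952 = 11106
Net migration: Band 1 − 480 → 9749; Band 2 − 600 → 10598
Giving 9749 / 10598 / 13488 / 11106.
Total: 71600 → 44941; change = -26659; percentage change = -37.2%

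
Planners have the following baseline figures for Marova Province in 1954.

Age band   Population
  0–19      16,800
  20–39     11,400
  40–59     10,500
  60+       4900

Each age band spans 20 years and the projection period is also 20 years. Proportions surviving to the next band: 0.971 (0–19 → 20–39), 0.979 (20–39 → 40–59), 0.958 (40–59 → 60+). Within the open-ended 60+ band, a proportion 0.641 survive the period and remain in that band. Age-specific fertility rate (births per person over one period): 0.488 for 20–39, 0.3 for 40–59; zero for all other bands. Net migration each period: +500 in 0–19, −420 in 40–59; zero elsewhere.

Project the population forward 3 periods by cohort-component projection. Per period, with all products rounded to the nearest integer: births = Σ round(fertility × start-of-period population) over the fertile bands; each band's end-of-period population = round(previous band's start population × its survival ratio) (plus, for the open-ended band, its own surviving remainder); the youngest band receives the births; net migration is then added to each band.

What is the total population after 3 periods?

56129

After projecting period 1:
Births: 11400 * 0.488 = 5563  |  10500 * 0.3 = 3150 ⇒ total 8713
20–39: 16800 * 0.971 = 16313
40–59: 11400 * 0.979 = 11161
60+: 10500 * 0.958 + 4900 * 0.641 = 10059 + 3141 = 13200
Net migration: 0–19 + 500 → 9213; 40–59 − 420 → 10741
Population now: 0–19=9213, 20–39=16313, 40–59=10741, 60+=13200
After projecting period 2:
Births: 16313 * 0.488 = 7961  |  10741 * 0.3 = 3222 ⇒ total 11183
20–39: 9213 * 0.971 = 8946
40–59: 16313 * 0.979 = 15970
60+: 10741 * 0.958 + 13200 * 0.641 = 10290 + 8461 = 18751
Net migration: 0–19 + 500 → 11683; 40–59 − 420 → 15550
Population now: 0–19=11683, 20–39=8946, 40–59=15550, 60+=18751
After projecting period 3:
Births: 8946 * 0.488 = 4366  |  15550 * 0.3 = 4665 ⇒ total 9031
20–39: 11683 * 0.971 = 11344
40–59: 8946 * 0.979 = 8758
60+: 15550 * 0.958 + 18751 * 0.641 = 14897 + 12019 = 26916
Net migration: 0–19 + 500 → 9531; 40–59 − 420 → 8338
Population now: 0–19=9531, 20–39=11344, 40–59=8338, 60+=26916
Total after period 3: 9531 + 11344 + 8338 + 26916 = 56129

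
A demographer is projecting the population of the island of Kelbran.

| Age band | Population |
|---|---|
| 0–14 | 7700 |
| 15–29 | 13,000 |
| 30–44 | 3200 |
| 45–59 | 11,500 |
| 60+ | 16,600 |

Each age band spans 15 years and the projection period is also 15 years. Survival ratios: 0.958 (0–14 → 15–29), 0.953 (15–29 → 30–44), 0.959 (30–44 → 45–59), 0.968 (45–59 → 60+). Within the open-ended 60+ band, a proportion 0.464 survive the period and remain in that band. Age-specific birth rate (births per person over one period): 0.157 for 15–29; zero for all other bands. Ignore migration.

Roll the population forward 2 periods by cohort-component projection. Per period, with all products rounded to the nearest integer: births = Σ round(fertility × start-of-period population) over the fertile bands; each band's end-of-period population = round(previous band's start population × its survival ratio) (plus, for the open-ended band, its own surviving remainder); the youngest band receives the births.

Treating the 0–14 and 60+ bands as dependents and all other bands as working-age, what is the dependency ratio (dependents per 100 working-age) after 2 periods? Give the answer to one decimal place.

Period 1:
Births: 13000 * 0.157 = 2041
15–29: 7700 * 0.958 = 7377
30–44: 13000 * 0.953 = 12389
45–59: 3200 * 0.959 = 3069
60+: 11500 * 0.968 + 16600 * 0.464 = 11132 + 7702 = 18834
End of period: [2041, 7377, 12389, 3069, 18834]
Period 2:
Births: 7377 * 0.157 = 1158
15–29: 2041 * 0.958 = 1955
30–44: 7377 * 0.953 = 7030
45–59: 12389 * 0.959 = 11881
60+: 3069 * 0.968 + 18834 * 0.464 = 2971 + 8739 = 11710
End of period: [1158, 1955, 7030, 11881, 11710]
Dependents (band 0–14 + band 60+) = 1158 + 11710 = 12868; working-age = 20866; ratio = 12868/20866 × 100 = 61.7

61.7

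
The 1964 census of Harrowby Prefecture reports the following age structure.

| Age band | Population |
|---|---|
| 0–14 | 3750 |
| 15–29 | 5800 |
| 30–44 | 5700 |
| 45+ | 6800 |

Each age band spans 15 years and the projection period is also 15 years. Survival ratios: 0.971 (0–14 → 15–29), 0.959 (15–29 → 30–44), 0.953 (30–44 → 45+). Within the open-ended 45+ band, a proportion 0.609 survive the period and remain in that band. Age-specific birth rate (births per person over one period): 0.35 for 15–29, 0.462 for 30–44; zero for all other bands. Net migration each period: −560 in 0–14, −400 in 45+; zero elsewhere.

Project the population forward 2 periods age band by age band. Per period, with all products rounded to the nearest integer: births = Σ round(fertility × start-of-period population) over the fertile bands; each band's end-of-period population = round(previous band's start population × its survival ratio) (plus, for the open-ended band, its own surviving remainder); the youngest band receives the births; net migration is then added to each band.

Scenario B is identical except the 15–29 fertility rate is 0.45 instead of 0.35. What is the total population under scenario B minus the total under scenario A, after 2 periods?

927

Period 1:
Births: 5800 × 0.35 = 2030, 5700 × 0.462 = 2633 ⇒ total 4663
15–29: 3750 × 0.971 = 3641
30–44: 5800 × 0.959 = 5562
45+: 5700 × 0.953 + 6800 × 0.609 = 5432 + 4141 = 9573
Net migration: 0–14 − 560 → 4103; 45+ − 400 → 9173
→ [4103, 3641, 5562, 9173]
Period 2:
Births: 3641 × 0.35 = 1274, 5562 × 0.462 = 2570 ⇒ total 3844
15–29: 4103 × 0.971 = 3984
30–44: 3641 × 0.959 = 3492
45+: 5562 × 0.953 + 9173 × 0.609 = 5301 + 5586 = 10887
Net migration: 0–14 − 560 → 3284; 45+ − 400 → 10487
→ [3284, 3984, 3492, 10487]
Scenario A total after 2 periods: 21247
Scenario B projection —
Period 1:
Births: 5800 × 0.45 = 2610, 5700 × 0.462 = 2633 ⇒ total 5243
15–29: 3750 × 0.971 = 3641
30–44: 5800 × 0.959 = 5562
45+: 5700 × 0.953 + 6800 × 0.609 = 5432 + 4141 = 9573
Net migration: 0–14 − 560 → 4683; 45+ − 400 → 9173
→ [4683, 3641, 5562, 9173]
Period 2:
Births: 3641 × 0.45 = 1638, 5562 × 0.462 = 2570 ⇒ total 4208
15–29: 4683 × 0.971 = 4547
30–44: 3641 × 0.959 = 3492
45+: 5562 × 0.953 + 9173 × 0.609 = 5301 + 5586 = 10887
Net migration: 0–14 − 560 → 3648; 45+ − 400 → 10487
→ [3648, 4547, 3492, 10487]
Scenario B total after 2 periods: 22174
Difference B − A = 22174 − 21247 = 927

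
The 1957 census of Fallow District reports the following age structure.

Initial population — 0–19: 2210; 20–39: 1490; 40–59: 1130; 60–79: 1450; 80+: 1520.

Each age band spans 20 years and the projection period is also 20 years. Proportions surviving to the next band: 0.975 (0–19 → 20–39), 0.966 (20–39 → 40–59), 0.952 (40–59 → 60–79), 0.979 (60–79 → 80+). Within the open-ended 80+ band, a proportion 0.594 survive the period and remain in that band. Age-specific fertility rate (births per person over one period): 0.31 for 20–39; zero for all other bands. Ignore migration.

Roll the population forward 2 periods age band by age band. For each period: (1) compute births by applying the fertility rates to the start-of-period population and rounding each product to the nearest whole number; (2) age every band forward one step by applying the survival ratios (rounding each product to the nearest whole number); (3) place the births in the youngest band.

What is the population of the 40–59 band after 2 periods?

Let group 1 be 0–19 through group 5 = 80+.
Period 1.
Births: 1490 × 0.31 = 462
Group 2: 2210 × 0.975 = 2155
Group 3: 1490 × 0.966 = 1439
Group 4: 1130 × 0.952 = 1076
Group 5: 1450 × 0.979 + 1520 × 0.594 = 1420 + 903 = 2323
→ [462, 2155, 1439, 1076, 2323]
Period 2.
Births: 2155 × 0.31 = 668
Group 2: 462 × 0.975 = 450
Group 3: 2155 × 0.966 = 2082
Group 4: 1439 × 0.952 = 1370
Group 5: 1076 × 0.979 + 2323 × 0.594 = 1053 + 1380 = 2433
→ [668, 450, 2082, 1370, 2433]

2082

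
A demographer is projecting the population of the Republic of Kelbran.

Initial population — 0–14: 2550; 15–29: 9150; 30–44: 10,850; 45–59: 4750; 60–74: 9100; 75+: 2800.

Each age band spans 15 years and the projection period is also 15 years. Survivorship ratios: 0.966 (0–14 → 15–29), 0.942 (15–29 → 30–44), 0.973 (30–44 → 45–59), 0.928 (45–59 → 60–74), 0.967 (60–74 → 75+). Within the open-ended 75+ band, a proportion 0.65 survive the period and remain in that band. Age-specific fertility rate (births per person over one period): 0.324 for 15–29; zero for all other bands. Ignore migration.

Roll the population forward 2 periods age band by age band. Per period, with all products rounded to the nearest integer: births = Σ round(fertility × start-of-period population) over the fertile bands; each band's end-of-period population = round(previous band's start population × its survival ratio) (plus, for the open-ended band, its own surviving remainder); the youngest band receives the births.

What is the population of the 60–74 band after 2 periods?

— Period 1 —
Births: 9150 × 0.324 = 2965
15–29: 2550 × 0.966 = 2463
30–44: 9150 × 0.942 = 8619
45–59: 10850 × 0.973 = 10557
60–74: 4750 × 0.928 = 4408
75+: 9100 × 0.967 + 2800 × 0.65 = 8800 + 1820 = 10620
Population now: 0–14=2965, 15–29=2463, 30–44=8619, 45–59=10557, 60–74=4408, 75+=10620
— Period 2 —
Births: 2463 × 0.324 = 798
15–29: 2965 × 0.966 = 2864
30–44: 2463 × 0.942 = 2320
45–59: 8619 × 0.973 = 8386
60–74: 10557 × 0.928 = 9797
75+: 4408 × 0.967 + 10620 × 0.65 = 4263 + 6903 = 11166
Population now: 0–14=798, 15–29=2864, 30–44=2320, 45–59=8386, 60–74=9797, 75+=11166

9797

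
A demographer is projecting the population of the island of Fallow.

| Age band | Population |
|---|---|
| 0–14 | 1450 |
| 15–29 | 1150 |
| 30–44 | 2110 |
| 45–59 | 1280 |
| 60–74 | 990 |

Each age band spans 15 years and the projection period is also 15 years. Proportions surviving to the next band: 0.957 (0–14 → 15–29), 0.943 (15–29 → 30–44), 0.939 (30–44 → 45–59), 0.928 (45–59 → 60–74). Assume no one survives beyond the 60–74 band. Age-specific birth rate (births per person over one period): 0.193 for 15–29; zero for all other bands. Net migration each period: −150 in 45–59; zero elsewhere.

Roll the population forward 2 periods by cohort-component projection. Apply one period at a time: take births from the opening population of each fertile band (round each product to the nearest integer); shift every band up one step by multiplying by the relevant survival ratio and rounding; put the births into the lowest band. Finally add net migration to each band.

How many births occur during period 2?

Let group 1 be 0–14 through group 5 = 60–74.
— Period 1 —
Births: 1150 * 0.193 = 222
Group 2: 1450 * 0.957 = 1388
Group 3: 1150 * 0.943 = 1084
Group 4: 2110 * 0.939 = 1981
Group 5: 1280 * 0.928 = 1188
Net migration: Group 4 − 150 → 1831
End of period: [222, 1388, 1084, 1831, 1188]
— Period 2 —
Births: 1388 * 0.193 = 268
Group 2: 222 * 0.957 = 212
Group 3: 1388 * 0.943 = 1309
Group 4: 1084 * 0.939 = 1018
Group 5: 1831 * 0.928 = 1699
Net migration: Group 4 − 150 → 868
End of period: [268, 212, 1309, 868, 1699]

268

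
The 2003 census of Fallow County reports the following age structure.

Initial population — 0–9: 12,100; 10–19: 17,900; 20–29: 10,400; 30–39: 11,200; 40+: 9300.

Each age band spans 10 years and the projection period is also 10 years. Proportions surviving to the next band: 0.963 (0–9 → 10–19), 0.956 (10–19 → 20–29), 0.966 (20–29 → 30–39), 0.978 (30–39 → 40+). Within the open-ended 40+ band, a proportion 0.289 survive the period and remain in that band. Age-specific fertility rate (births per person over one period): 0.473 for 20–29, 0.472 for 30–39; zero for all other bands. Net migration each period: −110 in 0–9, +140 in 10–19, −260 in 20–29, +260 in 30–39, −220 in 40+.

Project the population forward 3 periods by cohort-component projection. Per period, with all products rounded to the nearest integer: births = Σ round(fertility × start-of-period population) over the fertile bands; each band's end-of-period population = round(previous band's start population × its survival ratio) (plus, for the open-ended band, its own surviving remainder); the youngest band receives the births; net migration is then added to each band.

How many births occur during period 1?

[period 1]
Births: 10400 * 0.473 = 4919 ; 11200 * 0.472 = 5286 → 10205
10–19: 12100 * 0.963 = 11652
20–29: 17900 * 0.956 = 17112
30–39: 10400 * 0.966 = 10046
40+: 11200 * 0.978 + 9300 * 0.289 = 10954 + 2688 = 13642
Net migration: 0–9 − 110 → 10095; 10–19 + 140 → 11792; 20–29 − 260 → 16852; 30–39 + 260 → 10306; 40+ − 220 → 13422
Giving 10095 / 11792 / 16852 / 10306 / 13422.

10205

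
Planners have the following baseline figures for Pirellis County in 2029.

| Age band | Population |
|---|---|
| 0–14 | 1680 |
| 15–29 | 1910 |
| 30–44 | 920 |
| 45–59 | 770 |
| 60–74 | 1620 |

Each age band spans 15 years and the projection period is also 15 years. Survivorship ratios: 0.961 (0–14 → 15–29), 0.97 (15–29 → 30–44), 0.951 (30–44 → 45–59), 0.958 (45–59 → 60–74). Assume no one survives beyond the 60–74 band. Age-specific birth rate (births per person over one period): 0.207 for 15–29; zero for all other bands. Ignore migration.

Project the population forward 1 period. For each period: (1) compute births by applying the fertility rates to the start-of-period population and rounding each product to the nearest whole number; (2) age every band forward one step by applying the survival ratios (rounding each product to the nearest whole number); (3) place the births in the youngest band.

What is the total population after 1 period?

Period 1.
Births: 1910 × 0.207 = 395
15–29: 1680 × 0.961 = 1614
30–44: 1910 × 0.97 = 1853
45–59: 920 × 0.951 = 875
60–74: 770 × 0.958 = 738
→ [395, 1614, 1853, 875, 738]
Total after period 1: 395 + 1614 + 1853 + 875 + 738 = 5475

5475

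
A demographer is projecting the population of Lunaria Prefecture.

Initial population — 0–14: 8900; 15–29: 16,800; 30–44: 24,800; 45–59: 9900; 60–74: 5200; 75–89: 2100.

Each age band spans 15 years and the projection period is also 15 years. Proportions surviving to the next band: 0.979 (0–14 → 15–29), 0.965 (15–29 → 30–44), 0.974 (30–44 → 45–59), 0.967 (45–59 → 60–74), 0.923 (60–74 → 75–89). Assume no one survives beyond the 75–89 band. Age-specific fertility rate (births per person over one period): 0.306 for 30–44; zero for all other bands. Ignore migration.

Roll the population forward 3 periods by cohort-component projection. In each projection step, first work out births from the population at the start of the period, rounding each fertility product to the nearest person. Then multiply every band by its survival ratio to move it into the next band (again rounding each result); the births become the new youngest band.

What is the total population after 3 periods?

59617

Let group 1 be 0–14 through group 6 = 75–89.
After projecting period 1:
Births: 24800 × 0.306 = 7589
Group 2: 8900 × 0.979 = 8713
Group 3: 16800 × 0.965 = 16212
Group 4: 24800 × 0.974 = 24155
Group 5: 9900 × 0.967 = 9573
Group 6: 5200 × 0.923 = 4800
Giving 7589 / 8713 / 16212 / 24155 / 9573 / 4800.
After projecting period 2:
Births: 16212 × 0.306 = 4961
Group 2: 7589 × 0.979 = 7430
Group 3: 8713 × 0.965 = 8408
Group 4: 16212 × 0.974 = 15790
Group 5: 24155 × 0.967 = 23358
Group 6: 9573 × 0.923 = 8836
Giving 4961 / 7430 / 8408 / 15790 / 23358 / 8836.
After projecting period 3:
Births: 8408 × 0.306 = 2573
Group 2: 4961 × 0.979 = 4857
Group 3: 7430 × 0.965 = 7170
Group 4: 8408 × 0.974 = 8189
Group 5: 15790 × 0.967 = 15269
Group 6: 23358 × 0.923 = 21559
Giving 2573 / 4857 / 7170 / 8189 / 15269 / 21559.
Total after period 3: 2573 + 4857 + 7170 + 8189 + 15269 + 21559 = 59617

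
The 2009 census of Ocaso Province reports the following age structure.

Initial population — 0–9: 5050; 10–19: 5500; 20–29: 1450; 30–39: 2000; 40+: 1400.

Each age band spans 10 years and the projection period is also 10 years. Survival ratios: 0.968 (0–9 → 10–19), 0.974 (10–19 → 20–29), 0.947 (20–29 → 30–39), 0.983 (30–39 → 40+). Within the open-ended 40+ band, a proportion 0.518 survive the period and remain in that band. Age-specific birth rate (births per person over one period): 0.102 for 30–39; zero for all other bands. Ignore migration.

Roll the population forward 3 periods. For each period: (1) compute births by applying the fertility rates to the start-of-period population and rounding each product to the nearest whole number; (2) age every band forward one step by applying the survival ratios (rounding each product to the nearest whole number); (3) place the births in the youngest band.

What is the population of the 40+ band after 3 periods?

6408

After projecting period 1:
Births: 2000 * 0.102 = 204
10–19: 5050 * 0.968 = 4888
20–29: 5500 * 0.974 = 5357
30–39: 1450 * 0.947 = 1373
40+: 2000 * 0.983 + 1400 * 0.518 = 1966 + 725 = 2691
→ [204, 4888, 5357, 1373, 2691]
After projecting period 2:
Births: 1373 * 0.102 = 140
10–19: 204 * 0.968 = 197
20–29: 4888 * 0.974 = 4761
30–39: 5357 * 0.947 = 5073
40+: 1373 * 0.983 + 2691 * 0.518 = 1350 + 1394 = 2744
→ [140, 197, 4761, 5073, 2744]
After projecting period 3:
Births: 5073 * 0.102 = 517
10–19: 140 * 0.968 = 136
20–29: 197 * 0.974 = 192
30–39: 4761 * 0.947 = 4509
40+: 5073 * 0.983 + 2744 * 0.518 = 4987 + 1421 = 6408
→ [517, 136, 192, 4509, 6408]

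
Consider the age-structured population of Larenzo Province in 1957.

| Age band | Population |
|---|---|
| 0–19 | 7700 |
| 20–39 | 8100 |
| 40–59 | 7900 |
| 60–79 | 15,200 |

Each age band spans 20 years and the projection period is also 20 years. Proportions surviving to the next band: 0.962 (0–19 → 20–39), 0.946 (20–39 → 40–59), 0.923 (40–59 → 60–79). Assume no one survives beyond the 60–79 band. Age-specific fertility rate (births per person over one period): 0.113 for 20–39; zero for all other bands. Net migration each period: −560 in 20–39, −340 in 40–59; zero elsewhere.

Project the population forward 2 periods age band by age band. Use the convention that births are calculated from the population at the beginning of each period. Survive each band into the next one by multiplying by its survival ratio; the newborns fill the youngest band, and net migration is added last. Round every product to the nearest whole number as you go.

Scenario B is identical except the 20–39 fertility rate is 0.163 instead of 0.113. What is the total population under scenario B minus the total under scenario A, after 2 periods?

(Groups numbered youngest = 1 to oldest = 4.)
Period 1.
Births: 8100 * 0.113 = 915
Group 2: 7700 * 0.962 = 7407
Group 3: 8100 * 0.946 = 7663
Group 4: 7900 * 0.923 = 7292
Net migration: Group 2 − 560 → 6847; Group 3 − 340 → 7323
→ [915, 6847, 7323, 7292]
Period 2.
Births: 6847 * 0.113 = 774
Group 2: 915 * 0.962 = 880
Group 3: 6847 * 0.946 = 6477
Group 4: 7323 * 0.923 = 6759
Net migration: Group 2 − 560 → 320; Group 3 − 340 → 6137
→ [774, 320, 6137, 6759]
Scenario A total after 2 periods: 13990
Scenario B projection —
Period 1.
Births: 8100 * 0.163 = 1320
Group 2: 7700 * 0.962 = 7407
Group 3: 8100 * 0.946 = 7663
Group 4: 7900 * 0.923 = 7292
Net migration: Group 2 − 560 → 6847; Group 3 − 340 → 7323
→ [1320, 6847, 7323, 7292]
Period 2.
Births: 6847 * 0.163 = 1116
Group 2: 1320 * 0.962 = 1270
Group 3: 6847 * 0.946 = 6477
Group 4: 7323 * 0.923 = 6759
Net migration: Group 2 − 560 → 710; Group 3 − 340 → 6137
→ [1116, 710, 6137, 6759]
Scenario B total after 2 periods: 14722
Difference B − A = 14722 − 13990 = 732

732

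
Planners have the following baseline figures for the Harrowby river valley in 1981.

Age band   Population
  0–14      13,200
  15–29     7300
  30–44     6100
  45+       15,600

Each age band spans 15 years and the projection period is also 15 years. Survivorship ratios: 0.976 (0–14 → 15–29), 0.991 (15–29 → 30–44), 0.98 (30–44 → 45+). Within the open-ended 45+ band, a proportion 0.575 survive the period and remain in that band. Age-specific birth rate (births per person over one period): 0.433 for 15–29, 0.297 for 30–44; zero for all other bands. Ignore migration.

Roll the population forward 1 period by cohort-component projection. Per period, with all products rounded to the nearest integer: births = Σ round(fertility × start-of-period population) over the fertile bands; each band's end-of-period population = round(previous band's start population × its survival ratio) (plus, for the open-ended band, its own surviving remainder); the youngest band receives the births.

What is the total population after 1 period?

Let band 1 be 0–14 through band 4 = 45+.
— Period 1 —
Births: 7300 * 0.433 = 3161  |  6100 * 0.297 = 1812 → 4973
Band 2: 13200 * 0.976 = 12883
Band 3: 7300 * 0.991 = 7234
Band 4: 6100 * 0.98 + 15600 * 0.575 = 5978 + 8970 = 14948
→ [4973, 12883, 7234, 14948]
Total after period 1: 4973 + 12883 + 7234 + 14948 = 40038

40038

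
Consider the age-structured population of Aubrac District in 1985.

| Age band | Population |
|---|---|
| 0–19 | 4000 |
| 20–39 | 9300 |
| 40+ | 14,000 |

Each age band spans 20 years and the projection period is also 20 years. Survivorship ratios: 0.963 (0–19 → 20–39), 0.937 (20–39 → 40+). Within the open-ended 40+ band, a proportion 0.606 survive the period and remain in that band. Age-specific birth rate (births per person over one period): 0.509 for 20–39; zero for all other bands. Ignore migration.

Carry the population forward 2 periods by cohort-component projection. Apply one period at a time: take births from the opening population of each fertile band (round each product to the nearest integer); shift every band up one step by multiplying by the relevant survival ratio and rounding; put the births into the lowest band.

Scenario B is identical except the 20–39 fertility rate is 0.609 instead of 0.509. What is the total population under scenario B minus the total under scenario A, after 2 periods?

After projecting period 1:
Births: 9300 × 0.509 = 4734
20–39: 4000 × 0.963 = 3852
40+: 9300 × 0.937 + 14000 × 0.606 = 8714 + 8484 = 17198
End of period: [4734, 3852, 17198]
After projecting period 2:
Births: 3852 × 0.509 = 1961
20–39: 4734 × 0.963 = 4559
40+: 3852 × 0.937 + 17198 × 0.606 = 3609 + 10422 = 14031
End of period: [1961, 4559, 14031]
Scenario A total after 2 periods: 20551
Scenario B projection —
After projecting period 1:
Births: 9300 × 0.609 = 5664
20–39: 4000 × 0.963 = 3852
40+: 9300 × 0.937 + 14000 × 0.606 = 8714 + 8484 = 17198
End of period: [5664, 3852, 17198]
After projecting period 2:
Births: 3852 × 0.609 = 2346
20–39: 5664 × 0.963 = 5454
40+: 3852 × 0.937 + 17198 × 0.606 = 3609 + 10422 = 14031
End of period: [2346, 5454, 14031]
Scenario B total after 2 periods: 21831
Difference B − A = 21831 − 20551 = 1280

1280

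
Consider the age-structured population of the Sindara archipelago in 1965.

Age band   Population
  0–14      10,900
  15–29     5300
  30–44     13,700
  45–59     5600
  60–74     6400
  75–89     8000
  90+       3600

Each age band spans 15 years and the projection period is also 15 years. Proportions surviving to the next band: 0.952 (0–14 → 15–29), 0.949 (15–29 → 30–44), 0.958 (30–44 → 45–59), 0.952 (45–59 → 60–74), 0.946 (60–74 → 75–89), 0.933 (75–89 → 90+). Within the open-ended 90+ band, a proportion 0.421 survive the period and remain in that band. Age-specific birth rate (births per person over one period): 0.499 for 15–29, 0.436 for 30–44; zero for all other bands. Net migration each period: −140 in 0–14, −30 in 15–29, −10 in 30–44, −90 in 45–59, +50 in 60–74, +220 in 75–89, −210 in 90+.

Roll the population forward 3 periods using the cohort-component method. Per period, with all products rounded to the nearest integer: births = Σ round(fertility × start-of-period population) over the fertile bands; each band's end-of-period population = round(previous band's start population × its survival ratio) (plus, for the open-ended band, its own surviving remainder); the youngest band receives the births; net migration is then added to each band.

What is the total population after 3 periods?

57135

(Bands numbered youngest = 1 to oldest = 7.)
After projecting period 1:
Births: 5300 × 0.499 = 2645, 13700 × 0.436 = 5973 ⇒ total 8618
Band 2: 10900 × 0.952 = 10377
Band 3: 5300 × 0.949 = 5030
Band 4: 13700 × 0.958 = 13125
Band 5: 5600 × 0.952 = 5331
Band 6: 6400 × 0.946 = 6054
Band 7: 8000 × 0.933 + 3600 × 0.421 = 7464 + 1516 = 8980
Net migration: Band 1 − 140 → 8478; Band 2 − 30 → 10347; Band 3 − 10 → 5020; Band 4 − 90 → 13035; Band 5 + 50 → 5381; Band 6 + 220 → 6274; Band 7 − 210 → 8770
Population now: 0–14=8478, 15–29=10347, 30–44=5020, 45–59=13035, 60–74=5381, 75–89=6274, 90+=8770
After projecting period 2:
Births: 10347 × 0.499 = 5163, 5020 × 0.436 = 2189 ⇒ total 7352
Band 2: 8478 × 0.952 = 8071
Band 3: 10347 × 0.949 = 9819
Band 4: 5020 × 0.958 = 4809
Band 5: 13035 × 0.952 = 12409
Band 6: 5381 × 0.946 = 5090
Band 7: 6274 × 0.933 + 8770 × 0.421 = 5854 + 3692 = 9546
Net migration: Band 1 − 140 → 7212; Band 2 − 30 → 8041; Band 3 − 10 → 9809; Band 4 − 90 → 4719; Band 5 + 50 → 12459; Band 6 + 220 → 5310; Band 7 − 210 → 9336
Population now: 0–14=7212, 15–29=8041, 30–44=9809, 45–59=4719, 60–74=12459, 75–89=5310, 90+=9336
After projecting period 3:
Births: 8041 × 0.499 = 4012, 9809 × 0.436 = 4277 ⇒ total 8289
Band 2: 7212 × 0.952 = 6866
Band 3: 8041 × 0.949 = 7631
Band 4: 9809 × 0.958 = 9397
Band 5: 4719 × 0.952 = 4492
Band 6: 12459 × 0.946 = 11786
Band 7: 5310 × 0.933 + 9336 × 0.421 = 4954 + 3930 = 8884
Net migration: Band 1 − 140 → 8149; Band 2 − 30 → 6836; Band 3 − 10 → 7621; Band 4 − 90 → 9307; Band 5 + 50 → 4542; Band 6 + 220 → 12006; Band 7 − 210 → 8674
Population now: 0–14=8149, 15–29=6836, 30–44=7621, 45–59=9307, 60–74=4542, 75–89=12006, 90+=8674
Total after period 3: 8149 + 6836 + 7621 + 9307 + 4542 + 12006 + 8674 = 57135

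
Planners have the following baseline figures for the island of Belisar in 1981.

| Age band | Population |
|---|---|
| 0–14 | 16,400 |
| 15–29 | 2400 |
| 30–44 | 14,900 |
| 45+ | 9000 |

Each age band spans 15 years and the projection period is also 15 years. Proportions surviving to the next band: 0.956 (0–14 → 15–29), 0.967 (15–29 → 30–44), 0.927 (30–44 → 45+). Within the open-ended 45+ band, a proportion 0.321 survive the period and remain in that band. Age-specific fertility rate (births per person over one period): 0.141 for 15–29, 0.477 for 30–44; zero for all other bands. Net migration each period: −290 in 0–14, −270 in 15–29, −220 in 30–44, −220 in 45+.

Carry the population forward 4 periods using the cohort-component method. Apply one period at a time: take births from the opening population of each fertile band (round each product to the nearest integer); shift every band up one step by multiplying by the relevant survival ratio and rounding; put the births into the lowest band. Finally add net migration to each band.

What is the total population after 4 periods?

(Bands numbered youngest = 1 to oldest = 4.)
[period 1]
Births: 2400 × 0.141 = 338, 14900 × 0.477 = 7107 ⇒ total 7445
Band 2: 16400 × 0.956 = 15678
Band 3: 2400 × 0.967 = 2321
Band 4: 14900 × 0.927 + 9000 × 0.321 = 13812 + 2889 = 16701
Net migration: Band 1 − 290 → 7155; Band 2 − 270 → 15408; Band 3 − 220 → 2101; Band 4 − 220 → 16481
Giving 7155 / 15408 / 2101 / 16481.
[period 2]
Births: 15408 × 0.141 = 2173, 2101 × 0.477 = 1002 ⇒ total 3175
Band 2: 7155 × 0.956 = 6840
Band 3: 15408 × 0.967 = 14900
Band 4: 2101 × 0.927 + 16481 × 0.321 = 1948 + 5290 = 7238
Net migration: Band 1 − 290 → 2885; Band 2 − 270 → 6570; Band 3 − 220 → 14680; Band 4 − 220 → 7018
Giving 2885 / 6570 / 14680 / 7018.
[period 3]
Births: 6570 × 0.141 = 926, 14680 × 0.477 = 7002 ⇒ total 7928
Band 2: 2885 × 0.956 = 2758
Band 3: 6570 × 0.967 = 6353
Band 4: 14680 × 0.927 + 7018 × 0.321 = 13608 + 2253 = 15861
Net migration: Band 1 − 290 → 7638; Band 2 − 270 → 2488; Band 3 − 220 → 6133; Band 4 − 220 → 15641
Giving 7638 / 2488 / 6133 / 15641.
[period 4]
Births: 2488 × 0.141 = 351, 6133 × 0.477 = 2925 ⇒ total 3276
Band 2: 7638 × 0.956 = 7302
Band 3: 2488 × 0.967 = 2406
Band 4: 6133 × 0.927 + 15641 × 0.321 = 5685 + 5021 = 10706
Net migration: Band 1 − 290 → 2986; Band 2 − 270 → 7032; Band 3 − 220 → 2186; Band 4 − 220 → 10486
Giving 2986 / 7032 / 2186 / 10486.
Total after period 4: 2986 + 7032 + 2186 + 10486 = 22690

22690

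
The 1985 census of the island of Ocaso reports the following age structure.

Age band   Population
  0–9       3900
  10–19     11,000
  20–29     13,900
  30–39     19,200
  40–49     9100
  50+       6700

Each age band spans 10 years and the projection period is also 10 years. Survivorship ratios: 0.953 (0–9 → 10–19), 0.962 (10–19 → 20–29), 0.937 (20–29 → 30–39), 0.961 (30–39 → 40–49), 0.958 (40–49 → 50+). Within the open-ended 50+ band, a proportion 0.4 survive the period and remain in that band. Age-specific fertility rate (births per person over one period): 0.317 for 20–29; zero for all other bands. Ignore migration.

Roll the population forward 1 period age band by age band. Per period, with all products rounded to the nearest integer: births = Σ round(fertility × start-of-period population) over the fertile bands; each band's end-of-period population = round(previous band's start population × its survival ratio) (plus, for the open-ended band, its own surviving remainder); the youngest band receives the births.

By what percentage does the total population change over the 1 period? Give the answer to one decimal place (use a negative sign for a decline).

Period 1:
Births: 13900 × 0.317 = 4406
10–19: 3900 × 0.953 = 3717
20–29: 11000 × 0.962 = 10582
30–39: 13900 × 0.937 = 13024
40–49: 19200 × 0.961 = 18451
50+: 9100 × 0.958 + 6700 × 0.4 = 8718 + 2680 = 11398
End of period: [4406, 3717, 10582, 13024, 18451, 11398]
Total: 63800 → 61578; change = -2222; percentage change = -3.5%

-3.5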